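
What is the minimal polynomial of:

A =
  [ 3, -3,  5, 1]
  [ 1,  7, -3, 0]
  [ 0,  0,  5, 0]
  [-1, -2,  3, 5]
x^3 - 15*x^2 + 75*x - 125

The characteristic polynomial is χ_A(x) = (x - 5)^4, so the eigenvalues are known. The minimal polynomial is
  m_A(x) = Π_λ (x − λ)^{k_λ}
where k_λ is the size of the *largest* Jordan block for λ (equivalently, the smallest k with (A − λI)^k v = 0 for every generalised eigenvector v of λ).

  λ = 5: largest Jordan block has size 3, contributing (x − 5)^3

So m_A(x) = (x - 5)^3 = x^3 - 15*x^2 + 75*x - 125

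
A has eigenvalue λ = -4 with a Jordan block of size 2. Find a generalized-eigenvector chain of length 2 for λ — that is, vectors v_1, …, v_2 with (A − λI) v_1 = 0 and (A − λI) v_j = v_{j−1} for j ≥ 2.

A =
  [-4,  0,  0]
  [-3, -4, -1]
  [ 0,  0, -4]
A Jordan chain for λ = -4 of length 2:
v_1 = (0, -3, 0)ᵀ
v_2 = (1, 0, 0)ᵀ

Let N = A − (-4)·I. We want v_2 with N^2 v_2 = 0 but N^1 v_2 ≠ 0; then v_{j-1} := N · v_j for j = 2, …, 2.

Pick v_2 = (1, 0, 0)ᵀ.
Then v_1 = N · v_2 = (0, -3, 0)ᵀ.

Sanity check: (A − (-4)·I) v_1 = (0, 0, 0)ᵀ = 0. ✓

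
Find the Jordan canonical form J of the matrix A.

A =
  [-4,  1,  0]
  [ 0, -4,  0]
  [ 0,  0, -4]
J_2(-4) ⊕ J_1(-4)

The characteristic polynomial is
  det(x·I − A) = x^3 + 12*x^2 + 48*x + 64 = (x + 4)^3

Eigenvalues and multiplicities (the geometric multiplicity of λ is n − rank(A − λI), which equals the number of Jordan blocks for λ):
  λ = -4: algebraic multiplicity = 3, geometric multiplicity = 2

Determining the block sizes for each eigenvalue:
  λ = -4: 2 blocks summing to 3 forces exactly one block of size 2 and the rest size 1 → block sizes [2, 1]

Assembling the blocks gives a Jordan form
J =
  [-4,  1,  0]
  [ 0, -4,  0]
  [ 0,  0, -4]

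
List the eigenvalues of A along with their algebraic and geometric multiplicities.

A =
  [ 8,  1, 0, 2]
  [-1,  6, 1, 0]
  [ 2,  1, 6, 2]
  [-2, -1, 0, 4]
λ = 6: alg = 4, geom = 2

Step 1 — factor the characteristic polynomial to read off the algebraic multiplicities:
  χ_A(x) = (x - 6)^4

Step 2 — compute geometric multiplicities via the rank-nullity identity g(λ) = n − rank(A − λI):
  rank(A − (6)·I) = 2, so dim ker(A − (6)·I) = n − 2 = 2

Summary:
  λ = 6: algebraic multiplicity = 4, geometric multiplicity = 2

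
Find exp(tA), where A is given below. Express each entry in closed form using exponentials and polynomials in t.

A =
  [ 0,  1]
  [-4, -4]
e^{tA} =
  [2*t*exp(-2*t) + exp(-2*t), t*exp(-2*t)]
  [-4*t*exp(-2*t), -2*t*exp(-2*t) + exp(-2*t)]

Strategy: write A = P · J · P⁻¹ where J is a Jordan canonical form, so e^{tA} = P · e^{tJ} · P⁻¹, and e^{tJ} can be computed block-by-block.

A has Jordan form
J =
  [-2,  1]
  [ 0, -2]
(up to reordering of blocks).

Per-block formulas:
  For a 2×2 Jordan block J_2(-2): exp(t · J_2(-2)) = e^(-2t)·(I + t·N), where N is the 2×2 nilpotent shift.

After assembling e^{tJ} and conjugating by P, we get:

e^{tA} =
  [2*t*exp(-2*t) + exp(-2*t), t*exp(-2*t)]
  [-4*t*exp(-2*t), -2*t*exp(-2*t) + exp(-2*t)]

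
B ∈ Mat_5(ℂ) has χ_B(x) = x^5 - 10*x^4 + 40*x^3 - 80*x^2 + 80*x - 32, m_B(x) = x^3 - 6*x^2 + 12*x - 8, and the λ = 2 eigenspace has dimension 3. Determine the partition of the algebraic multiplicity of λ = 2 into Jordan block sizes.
Block sizes for λ = 2: [3, 1, 1]

Step 1 — from the characteristic polynomial, algebraic multiplicity of λ = 2 is 5. From dim ker(B − (2)·I) = 3, there are exactly 3 Jordan blocks for λ = 2.
Step 2 — from the minimal polynomial, the factor (x − 2)^3 tells us the largest block for λ = 2 has size 3.
Step 3 — with total size 5, 3 blocks, and largest block 3, the block sizes (in nonincreasing order) are [3, 1, 1].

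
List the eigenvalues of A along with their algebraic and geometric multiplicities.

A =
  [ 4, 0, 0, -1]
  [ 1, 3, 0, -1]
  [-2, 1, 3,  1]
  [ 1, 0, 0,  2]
λ = 3: alg = 4, geom = 2

Step 1 — factor the characteristic polynomial to read off the algebraic multiplicities:
  χ_A(x) = (x - 3)^4

Step 2 — compute geometric multiplicities via the rank-nullity identity g(λ) = n − rank(A − λI):
  rank(A − (3)·I) = 2, so dim ker(A − (3)·I) = n − 2 = 2

Summary:
  λ = 3: algebraic multiplicity = 4, geometric multiplicity = 2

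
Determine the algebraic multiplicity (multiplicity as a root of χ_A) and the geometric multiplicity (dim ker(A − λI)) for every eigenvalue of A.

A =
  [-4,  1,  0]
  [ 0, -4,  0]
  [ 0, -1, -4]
λ = -4: alg = 3, geom = 2

Step 1 — factor the characteristic polynomial to read off the algebraic multiplicities:
  χ_A(x) = (x + 4)^3

Step 2 — compute geometric multiplicities via the rank-nullity identity g(λ) = n − rank(A − λI):
  rank(A − (-4)·I) = 1, so dim ker(A − (-4)·I) = n − 1 = 2

Summary:
  λ = -4: algebraic multiplicity = 3, geometric multiplicity = 2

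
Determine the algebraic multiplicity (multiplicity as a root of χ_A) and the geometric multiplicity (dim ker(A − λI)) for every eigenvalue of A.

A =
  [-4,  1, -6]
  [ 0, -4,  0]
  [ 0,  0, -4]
λ = -4: alg = 3, geom = 2

Step 1 — factor the characteristic polynomial to read off the algebraic multiplicities:
  χ_A(x) = (x + 4)^3

Step 2 — compute geometric multiplicities via the rank-nullity identity g(λ) = n − rank(A − λI):
  rank(A − (-4)·I) = 1, so dim ker(A − (-4)·I) = n − 1 = 2

Summary:
  λ = -4: algebraic multiplicity = 3, geometric multiplicity = 2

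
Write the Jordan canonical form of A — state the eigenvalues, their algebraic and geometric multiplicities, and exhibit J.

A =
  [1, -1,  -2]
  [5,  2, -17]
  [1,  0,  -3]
J_3(0)

The characteristic polynomial is
  det(x·I − A) = x^3

Eigenvalues and multiplicities (the geometric multiplicity of λ is n − rank(A − λI), which equals the number of Jordan blocks for λ):
  λ = 0: algebraic multiplicity = 3, geometric multiplicity = 1

Determining the block sizes for each eigenvalue:
  λ = 0: one block (gm = 1), so the single block has size am = 3 → block sizes [3]

Assembling the blocks gives a Jordan form
J =
  [0, 1, 0]
  [0, 0, 1]
  [0, 0, 0]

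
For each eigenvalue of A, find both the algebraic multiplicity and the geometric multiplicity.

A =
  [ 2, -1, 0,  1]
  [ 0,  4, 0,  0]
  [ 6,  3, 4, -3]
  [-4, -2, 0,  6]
λ = 4: alg = 4, geom = 3

Step 1 — factor the characteristic polynomial to read off the algebraic multiplicities:
  χ_A(x) = (x - 4)^4

Step 2 — compute geometric multiplicities via the rank-nullity identity g(λ) = n − rank(A − λI):
  rank(A − (4)·I) = 1, so dim ker(A − (4)·I) = n − 1 = 3

Summary:
  λ = 4: algebraic multiplicity = 4, geometric multiplicity = 3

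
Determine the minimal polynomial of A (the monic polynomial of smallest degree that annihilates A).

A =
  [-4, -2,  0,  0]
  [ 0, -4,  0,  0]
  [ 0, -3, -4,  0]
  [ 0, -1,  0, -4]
x^2 + 8*x + 16

The characteristic polynomial is χ_A(x) = (x + 4)^4, so the eigenvalues are known. The minimal polynomial is
  m_A(x) = Π_λ (x − λ)^{k_λ}
where k_λ is the size of the *largest* Jordan block for λ (equivalently, the smallest k with (A − λI)^k v = 0 for every generalised eigenvector v of λ).

  λ = -4: largest Jordan block has size 2, contributing (x + 4)^2

So m_A(x) = (x + 4)^2 = x^2 + 8*x + 16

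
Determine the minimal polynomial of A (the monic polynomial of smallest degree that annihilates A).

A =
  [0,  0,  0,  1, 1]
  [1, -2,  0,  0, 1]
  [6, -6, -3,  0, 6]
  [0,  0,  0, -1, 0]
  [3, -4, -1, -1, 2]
x^4 + 3*x^3 + 3*x^2 + x

The characteristic polynomial is χ_A(x) = x*(x + 1)^4, so the eigenvalues are known. The minimal polynomial is
  m_A(x) = Π_λ (x − λ)^{k_λ}
where k_λ is the size of the *largest* Jordan block for λ (equivalently, the smallest k with (A − λI)^k v = 0 for every generalised eigenvector v of λ).

  λ = -1: largest Jordan block has size 3, contributing (x + 1)^3
  λ = 0: largest Jordan block has size 1, contributing (x − 0)

So m_A(x) = x*(x + 1)^3 = x^4 + 3*x^3 + 3*x^2 + x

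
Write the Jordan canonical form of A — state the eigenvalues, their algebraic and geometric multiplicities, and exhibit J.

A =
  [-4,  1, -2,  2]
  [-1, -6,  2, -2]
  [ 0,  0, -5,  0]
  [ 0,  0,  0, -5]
J_2(-5) ⊕ J_1(-5) ⊕ J_1(-5)

The characteristic polynomial is
  det(x·I − A) = x^4 + 20*x^3 + 150*x^2 + 500*x + 625 = (x + 5)^4

Eigenvalues and multiplicities (the geometric multiplicity of λ is n − rank(A − λI), which equals the number of Jordan blocks for λ):
  λ = -5: algebraic multiplicity = 4, geometric multiplicity = 3

Determining the block sizes for each eigenvalue:
  λ = -5: 3 blocks summing to 4 forces exactly one block of size 2 and the rest size 1 → block sizes [2, 1, 1]

Assembling the blocks gives a Jordan form
J =
  [-5,  1,  0,  0]
  [ 0, -5,  0,  0]
  [ 0,  0, -5,  0]
  [ 0,  0,  0, -5]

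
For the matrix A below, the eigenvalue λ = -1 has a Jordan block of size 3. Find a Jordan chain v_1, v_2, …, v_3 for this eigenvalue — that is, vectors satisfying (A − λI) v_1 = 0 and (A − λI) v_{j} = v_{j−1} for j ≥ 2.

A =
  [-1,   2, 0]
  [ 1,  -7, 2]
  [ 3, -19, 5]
A Jordan chain for λ = -1 of length 3:
v_1 = (2, 0, -1)ᵀ
v_2 = (0, 1, 3)ᵀ
v_3 = (1, 0, 0)ᵀ

Let N = A − (-1)·I. We want v_3 with N^3 v_3 = 0 but N^2 v_3 ≠ 0; then v_{j-1} := N · v_j for j = 3, …, 2.

Pick v_3 = (1, 0, 0)ᵀ.
Then v_2 = N · v_3 = (0, 1, 3)ᵀ.
Then v_1 = N · v_2 = (2, 0, -1)ᵀ.

Sanity check: (A − (-1)·I) v_1 = (0, 0, 0)ᵀ = 0. ✓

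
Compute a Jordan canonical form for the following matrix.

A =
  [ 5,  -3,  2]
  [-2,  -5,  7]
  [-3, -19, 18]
J_3(6)

The characteristic polynomial is
  det(x·I − A) = x^3 - 18*x^2 + 108*x - 216 = (x - 6)^3

Eigenvalues and multiplicities (the geometric multiplicity of λ is n − rank(A − λI), which equals the number of Jordan blocks for λ):
  λ = 6: algebraic multiplicity = 3, geometric multiplicity = 1

Determining the block sizes for each eigenvalue:
  λ = 6: one block (gm = 1), so the single block has size am = 3 → block sizes [3]

Assembling the blocks gives a Jordan form
J =
  [6, 1, 0]
  [0, 6, 1]
  [0, 0, 6]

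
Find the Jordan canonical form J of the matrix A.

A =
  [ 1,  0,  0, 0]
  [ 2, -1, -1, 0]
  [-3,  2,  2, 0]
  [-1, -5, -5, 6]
J_1(0) ⊕ J_2(1) ⊕ J_1(6)

The characteristic polynomial is
  det(x·I − A) = x^4 - 8*x^3 + 13*x^2 - 6*x = x*(x - 6)*(x - 1)^2

Eigenvalues and multiplicities (the geometric multiplicity of λ is n − rank(A − λI), which equals the number of Jordan blocks for λ):
  λ = 0: algebraic multiplicity = 1, geometric multiplicity = 1
  λ = 1: algebraic multiplicity = 2, geometric multiplicity = 1
  λ = 6: algebraic multiplicity = 1, geometric multiplicity = 1

Determining the block sizes for each eigenvalue:
  λ = 0: one block (gm = 1), so the single block has size am = 1 → block sizes [1]
  λ = 1: one block (gm = 1), so the single block has size am = 2 → block sizes [2]
  λ = 6: one block (gm = 1), so the single block has size am = 1 → block sizes [1]

Assembling the blocks gives a Jordan form
J =
  [0, 0, 0, 0]
  [0, 1, 1, 0]
  [0, 0, 1, 0]
  [0, 0, 0, 6]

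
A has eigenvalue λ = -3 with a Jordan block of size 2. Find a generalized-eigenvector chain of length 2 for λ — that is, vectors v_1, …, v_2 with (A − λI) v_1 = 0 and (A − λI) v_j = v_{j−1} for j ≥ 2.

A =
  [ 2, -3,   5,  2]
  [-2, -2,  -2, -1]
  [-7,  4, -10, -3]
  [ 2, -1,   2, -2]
A Jordan chain for λ = -3 of length 2:
v_1 = (5, -2, -7, 2)ᵀ
v_2 = (1, 0, 0, 0)ᵀ

Let N = A − (-3)·I. We want v_2 with N^2 v_2 = 0 but N^1 v_2 ≠ 0; then v_{j-1} := N · v_j for j = 2, …, 2.

Pick v_2 = (1, 0, 0, 0)ᵀ.
Then v_1 = N · v_2 = (5, -2, -7, 2)ᵀ.

Sanity check: (A − (-3)·I) v_1 = (0, 0, 0, 0)ᵀ = 0. ✓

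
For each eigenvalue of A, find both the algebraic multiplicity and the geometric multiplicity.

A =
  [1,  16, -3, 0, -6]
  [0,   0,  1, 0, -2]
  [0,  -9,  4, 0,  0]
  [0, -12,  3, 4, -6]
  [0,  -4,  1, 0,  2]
λ = 1: alg = 3, geom = 1; λ = 4: alg = 2, geom = 2

Step 1 — factor the characteristic polynomial to read off the algebraic multiplicities:
  χ_A(x) = (x - 4)^2*(x - 1)^3

Step 2 — compute geometric multiplicities via the rank-nullity identity g(λ) = n − rank(A − λI):
  rank(A − (1)·I) = 4, so dim ker(A − (1)·I) = n − 4 = 1
  rank(A − (4)·I) = 3, so dim ker(A − (4)·I) = n − 3 = 2

Summary:
  λ = 1: algebraic multiplicity = 3, geometric multiplicity = 1
  λ = 4: algebraic multiplicity = 2, geometric multiplicity = 2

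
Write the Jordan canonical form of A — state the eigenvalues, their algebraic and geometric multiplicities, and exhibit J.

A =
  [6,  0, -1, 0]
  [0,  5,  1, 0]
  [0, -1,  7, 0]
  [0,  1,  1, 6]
J_3(6) ⊕ J_1(6)

The characteristic polynomial is
  det(x·I − A) = x^4 - 24*x^3 + 216*x^2 - 864*x + 1296 = (x - 6)^4

Eigenvalues and multiplicities (the geometric multiplicity of λ is n − rank(A − λI), which equals the number of Jordan blocks for λ):
  λ = 6: algebraic multiplicity = 4, geometric multiplicity = 2

Determining the block sizes for each eigenvalue:
  λ = 6: with am = 4 and gm = 2, the partition is not yet determined (e.g. several partitions of 4 into 2 parts exist). Let N = A − (6)·I. Computing rank(N^1) = 2, rank(N^2) = 1, rank(N^3) = 0; the number of blocks of size ≥ j is rank(N^{j−1}) − rank(N^j), giving [2, 1, 1]. So we have 1 block(s) of size 3, 1 block(s) of size 1 → block sizes [3, 1]

Assembling the blocks gives a Jordan form
J =
  [6, 1, 0, 0]
  [0, 6, 1, 0]
  [0, 0, 6, 0]
  [0, 0, 0, 6]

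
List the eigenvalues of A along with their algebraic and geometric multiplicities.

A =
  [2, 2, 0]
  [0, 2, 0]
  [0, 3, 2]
λ = 2: alg = 3, geom = 2

Step 1 — factor the characteristic polynomial to read off the algebraic multiplicities:
  χ_A(x) = (x - 2)^3

Step 2 — compute geometric multiplicities via the rank-nullity identity g(λ) = n − rank(A − λI):
  rank(A − (2)·I) = 1, so dim ker(A − (2)·I) = n − 1 = 2

Summary:
  λ = 2: algebraic multiplicity = 3, geometric multiplicity = 2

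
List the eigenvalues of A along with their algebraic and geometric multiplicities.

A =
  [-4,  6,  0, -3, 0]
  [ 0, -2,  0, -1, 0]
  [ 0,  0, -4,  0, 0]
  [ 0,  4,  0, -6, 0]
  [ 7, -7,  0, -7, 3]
λ = -4: alg = 4, geom = 3; λ = 3: alg = 1, geom = 1

Step 1 — factor the characteristic polynomial to read off the algebraic multiplicities:
  χ_A(x) = (x - 3)*(x + 4)^4

Step 2 — compute geometric multiplicities via the rank-nullity identity g(λ) = n − rank(A − λI):
  rank(A − (-4)·I) = 2, so dim ker(A − (-4)·I) = n − 2 = 3
  rank(A − (3)·I) = 4, so dim ker(A − (3)·I) = n − 4 = 1

Summary:
  λ = -4: algebraic multiplicity = 4, geometric multiplicity = 3
  λ = 3: algebraic multiplicity = 1, geometric multiplicity = 1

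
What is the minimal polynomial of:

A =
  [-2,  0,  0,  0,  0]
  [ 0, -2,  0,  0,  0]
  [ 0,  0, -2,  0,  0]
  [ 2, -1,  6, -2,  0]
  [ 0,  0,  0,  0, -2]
x^2 + 4*x + 4

The characteristic polynomial is χ_A(x) = (x + 2)^5, so the eigenvalues are known. The minimal polynomial is
  m_A(x) = Π_λ (x − λ)^{k_λ}
where k_λ is the size of the *largest* Jordan block for λ (equivalently, the smallest k with (A − λI)^k v = 0 for every generalised eigenvector v of λ).

  λ = -2: largest Jordan block has size 2, contributing (x + 2)^2

So m_A(x) = (x + 2)^2 = x^2 + 4*x + 4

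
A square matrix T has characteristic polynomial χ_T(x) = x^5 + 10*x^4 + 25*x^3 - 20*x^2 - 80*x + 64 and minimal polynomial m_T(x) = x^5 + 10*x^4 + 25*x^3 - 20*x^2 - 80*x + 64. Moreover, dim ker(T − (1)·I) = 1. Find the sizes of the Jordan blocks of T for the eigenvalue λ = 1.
Block sizes for λ = 1: [2]

Step 1 — from the characteristic polynomial, algebraic multiplicity of λ = 1 is 2. From dim ker(T − (1)·I) = 1, there are exactly 1 Jordan blocks for λ = 1.
Step 2 — from the minimal polynomial, the factor (x − 1)^2 tells us the largest block for λ = 1 has size 2.
Step 3 — with total size 2, 1 blocks, and largest block 2, the block sizes (in nonincreasing order) are [2].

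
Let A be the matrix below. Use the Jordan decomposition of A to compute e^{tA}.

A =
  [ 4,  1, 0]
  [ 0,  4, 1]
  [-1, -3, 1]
e^{tA} =
  [t^2*exp(3*t)/2 + t*exp(3*t) + exp(3*t), t^2*exp(3*t) + t*exp(3*t), t^2*exp(3*t)/2]
  [-t^2*exp(3*t)/2, -t^2*exp(3*t) + t*exp(3*t) + exp(3*t), -t^2*exp(3*t)/2 + t*exp(3*t)]
  [t^2*exp(3*t)/2 - t*exp(3*t), t^2*exp(3*t) - 3*t*exp(3*t), t^2*exp(3*t)/2 - 2*t*exp(3*t) + exp(3*t)]

Strategy: write A = P · J · P⁻¹ where J is a Jordan canonical form, so e^{tA} = P · e^{tJ} · P⁻¹, and e^{tJ} can be computed block-by-block.

A has Jordan form
J =
  [3, 1, 0]
  [0, 3, 1]
  [0, 0, 3]
(up to reordering of blocks).

Per-block formulas:
  For a 3×3 Jordan block J_3(3): exp(t · J_3(3)) = e^(3t)·(I + t·N + (t^2/2)·N^2), where N is the 3×3 nilpotent shift.

After assembling e^{tJ} and conjugating by P, we get:

e^{tA} =
  [t^2*exp(3*t)/2 + t*exp(3*t) + exp(3*t), t^2*exp(3*t) + t*exp(3*t), t^2*exp(3*t)/2]
  [-t^2*exp(3*t)/2, -t^2*exp(3*t) + t*exp(3*t) + exp(3*t), -t^2*exp(3*t)/2 + t*exp(3*t)]
  [t^2*exp(3*t)/2 - t*exp(3*t), t^2*exp(3*t) - 3*t*exp(3*t), t^2*exp(3*t)/2 - 2*t*exp(3*t) + exp(3*t)]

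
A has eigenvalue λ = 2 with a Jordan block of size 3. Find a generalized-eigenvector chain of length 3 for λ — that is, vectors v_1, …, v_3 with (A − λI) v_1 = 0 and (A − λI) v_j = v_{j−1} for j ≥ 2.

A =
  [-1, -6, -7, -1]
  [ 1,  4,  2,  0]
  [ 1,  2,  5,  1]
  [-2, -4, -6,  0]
A Jordan chain for λ = 2 of length 3:
v_1 = (-2, 1, 0, 0)ᵀ
v_2 = (-3, 1, 1, -2)ᵀ
v_3 = (1, 0, 0, 0)ᵀ

Let N = A − (2)·I. We want v_3 with N^3 v_3 = 0 but N^2 v_3 ≠ 0; then v_{j-1} := N · v_j for j = 3, …, 2.

Pick v_3 = (1, 0, 0, 0)ᵀ.
Then v_2 = N · v_3 = (-3, 1, 1, -2)ᵀ.
Then v_1 = N · v_2 = (-2, 1, 0, 0)ᵀ.

Sanity check: (A − (2)·I) v_1 = (0, 0, 0, 0)ᵀ = 0. ✓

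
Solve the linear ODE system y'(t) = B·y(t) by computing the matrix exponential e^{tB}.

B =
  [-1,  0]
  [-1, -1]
e^{tB} =
  [exp(-t), 0]
  [-t*exp(-t), exp(-t)]

Strategy: write B = P · J · P⁻¹ where J is a Jordan canonical form, so e^{tB} = P · e^{tJ} · P⁻¹, and e^{tJ} can be computed block-by-block.

B has Jordan form
J =
  [-1,  1]
  [ 0, -1]
(up to reordering of blocks).

Per-block formulas:
  For a 2×2 Jordan block J_2(-1): exp(t · J_2(-1)) = e^(-1t)·(I + t·N), where N is the 2×2 nilpotent shift.

After assembling e^{tJ} and conjugating by P, we get:

e^{tB} =
  [exp(-t), 0]
  [-t*exp(-t), exp(-t)]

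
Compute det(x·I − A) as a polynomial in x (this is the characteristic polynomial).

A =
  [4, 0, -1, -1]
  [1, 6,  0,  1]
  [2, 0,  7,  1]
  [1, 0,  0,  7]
x^4 - 24*x^3 + 216*x^2 - 864*x + 1296

Expanding det(x·I − A) (e.g. by cofactor expansion or by noting that A is similar to its Jordan form J, which has the same characteristic polynomial as A) gives
  χ_A(x) = x^4 - 24*x^3 + 216*x^2 - 864*x + 1296
which factors as (x - 6)^4. The eigenvalues (with algebraic multiplicities) are λ = 6 with multiplicity 4.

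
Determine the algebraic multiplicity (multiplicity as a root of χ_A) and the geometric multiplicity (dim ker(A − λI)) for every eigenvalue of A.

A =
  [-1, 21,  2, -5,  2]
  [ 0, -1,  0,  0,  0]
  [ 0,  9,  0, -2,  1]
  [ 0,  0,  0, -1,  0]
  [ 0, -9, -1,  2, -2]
λ = -1: alg = 5, geom = 3

Step 1 — factor the characteristic polynomial to read off the algebraic multiplicities:
  χ_A(x) = (x + 1)^5

Step 2 — compute geometric multiplicities via the rank-nullity identity g(λ) = n − rank(A − λI):
  rank(A − (-1)·I) = 2, so dim ker(A − (-1)·I) = n − 2 = 3

Summary:
  λ = -1: algebraic multiplicity = 5, geometric multiplicity = 3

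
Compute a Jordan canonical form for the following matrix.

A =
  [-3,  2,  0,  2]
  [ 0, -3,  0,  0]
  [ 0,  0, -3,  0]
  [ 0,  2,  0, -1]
J_1(-3) ⊕ J_1(-3) ⊕ J_1(-3) ⊕ J_1(-1)

The characteristic polynomial is
  det(x·I − A) = x^4 + 10*x^3 + 36*x^2 + 54*x + 27 = (x + 1)*(x + 3)^3

Eigenvalues and multiplicities (the geometric multiplicity of λ is n − rank(A − λI), which equals the number of Jordan blocks for λ):
  λ = -3: algebraic multiplicity = 3, geometric multiplicity = 3
  λ = -1: algebraic multiplicity = 1, geometric multiplicity = 1

Determining the block sizes for each eigenvalue:
  λ = -3: gm = am = 3, so every block has size 1 → block sizes [1, 1, 1]
  λ = -1: one block (gm = 1), so the single block has size am = 1 → block sizes [1]

Assembling the blocks gives a Jordan form
J =
  [-3,  0,  0,  0]
  [ 0, -3,  0,  0]
  [ 0,  0, -3,  0]
  [ 0,  0,  0, -1]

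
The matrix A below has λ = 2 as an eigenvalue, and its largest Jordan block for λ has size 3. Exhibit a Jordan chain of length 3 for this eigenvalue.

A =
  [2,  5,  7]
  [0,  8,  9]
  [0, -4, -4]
A Jordan chain for λ = 2 of length 3:
v_1 = (2, 0, 0)ᵀ
v_2 = (5, 6, -4)ᵀ
v_3 = (0, 1, 0)ᵀ

Let N = A − (2)·I. We want v_3 with N^3 v_3 = 0 but N^2 v_3 ≠ 0; then v_{j-1} := N · v_j for j = 3, …, 2.

Pick v_3 = (0, 1, 0)ᵀ.
Then v_2 = N · v_3 = (5, 6, -4)ᵀ.
Then v_1 = N · v_2 = (2, 0, 0)ᵀ.

Sanity check: (A − (2)·I) v_1 = (0, 0, 0)ᵀ = 0. ✓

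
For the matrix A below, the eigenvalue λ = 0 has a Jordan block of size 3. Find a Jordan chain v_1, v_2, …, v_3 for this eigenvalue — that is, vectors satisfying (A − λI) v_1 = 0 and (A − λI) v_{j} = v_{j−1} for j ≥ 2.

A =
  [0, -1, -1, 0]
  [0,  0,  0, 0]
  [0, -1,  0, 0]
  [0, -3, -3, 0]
A Jordan chain for λ = 0 of length 3:
v_1 = (1, 0, 0, 3)ᵀ
v_2 = (-1, 0, -1, -3)ᵀ
v_3 = (0, 1, 0, 0)ᵀ

Let N = A − (0)·I. We want v_3 with N^3 v_3 = 0 but N^2 v_3 ≠ 0; then v_{j-1} := N · v_j for j = 3, …, 2.

Pick v_3 = (0, 1, 0, 0)ᵀ.
Then v_2 = N · v_3 = (-1, 0, -1, -3)ᵀ.
Then v_1 = N · v_2 = (1, 0, 0, 3)ᵀ.

Sanity check: (A − (0)·I) v_1 = (0, 0, 0, 0)ᵀ = 0. ✓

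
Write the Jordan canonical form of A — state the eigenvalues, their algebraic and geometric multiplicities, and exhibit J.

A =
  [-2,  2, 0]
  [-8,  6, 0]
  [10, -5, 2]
J_2(2) ⊕ J_1(2)

The characteristic polynomial is
  det(x·I − A) = x^3 - 6*x^2 + 12*x - 8 = (x - 2)^3

Eigenvalues and multiplicities (the geometric multiplicity of λ is n − rank(A − λI), which equals the number of Jordan blocks for λ):
  λ = 2: algebraic multiplicity = 3, geometric multiplicity = 2

Determining the block sizes for each eigenvalue:
  λ = 2: 2 blocks summing to 3 forces exactly one block of size 2 and the rest size 1 → block sizes [2, 1]

Assembling the blocks gives a Jordan form
J =
  [2, 1, 0]
  [0, 2, 0]
  [0, 0, 2]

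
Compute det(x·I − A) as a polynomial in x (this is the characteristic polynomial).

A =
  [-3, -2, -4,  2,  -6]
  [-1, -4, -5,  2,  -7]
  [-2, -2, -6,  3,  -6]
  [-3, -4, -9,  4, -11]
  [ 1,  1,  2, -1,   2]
x^5 + 7*x^4 + 19*x^3 + 25*x^2 + 16*x + 4

Expanding det(x·I − A) (e.g. by cofactor expansion or by noting that A is similar to its Jordan form J, which has the same characteristic polynomial as A) gives
  χ_A(x) = x^5 + 7*x^4 + 19*x^3 + 25*x^2 + 16*x + 4
which factors as (x + 1)^3*(x + 2)^2. The eigenvalues (with algebraic multiplicities) are λ = -2 with multiplicity 2, λ = -1 with multiplicity 3.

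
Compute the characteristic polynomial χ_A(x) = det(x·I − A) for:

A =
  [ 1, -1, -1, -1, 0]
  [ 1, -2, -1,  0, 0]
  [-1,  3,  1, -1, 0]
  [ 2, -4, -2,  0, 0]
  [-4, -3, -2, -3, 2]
x^5 - 2*x^4

Expanding det(x·I − A) (e.g. by cofactor expansion or by noting that A is similar to its Jordan form J, which has the same characteristic polynomial as A) gives
  χ_A(x) = x^5 - 2*x^4
which factors as x^4*(x - 2). The eigenvalues (with algebraic multiplicities) are λ = 0 with multiplicity 4, λ = 2 with multiplicity 1.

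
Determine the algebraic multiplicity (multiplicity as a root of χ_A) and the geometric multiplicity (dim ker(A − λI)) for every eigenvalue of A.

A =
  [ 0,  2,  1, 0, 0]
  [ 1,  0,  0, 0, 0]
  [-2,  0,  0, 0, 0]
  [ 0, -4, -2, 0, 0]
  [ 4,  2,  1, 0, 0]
λ = 0: alg = 5, geom = 3

Step 1 — factor the characteristic polynomial to read off the algebraic multiplicities:
  χ_A(x) = x^5

Step 2 — compute geometric multiplicities via the rank-nullity identity g(λ) = n − rank(A − λI):
  rank(A − (0)·I) = 2, so dim ker(A − (0)·I) = n − 2 = 3

Summary:
  λ = 0: algebraic multiplicity = 5, geometric multiplicity = 3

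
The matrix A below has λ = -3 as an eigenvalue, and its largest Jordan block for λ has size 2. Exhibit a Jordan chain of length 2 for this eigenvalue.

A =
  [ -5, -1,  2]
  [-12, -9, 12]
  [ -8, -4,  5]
A Jordan chain for λ = -3 of length 2:
v_1 = (-2, -12, -8)ᵀ
v_2 = (1, 0, 0)ᵀ

Let N = A − (-3)·I. We want v_2 with N^2 v_2 = 0 but N^1 v_2 ≠ 0; then v_{j-1} := N · v_j for j = 2, …, 2.

Pick v_2 = (1, 0, 0)ᵀ.
Then v_1 = N · v_2 = (-2, -12, -8)ᵀ.

Sanity check: (A − (-3)·I) v_1 = (0, 0, 0)ᵀ = 0. ✓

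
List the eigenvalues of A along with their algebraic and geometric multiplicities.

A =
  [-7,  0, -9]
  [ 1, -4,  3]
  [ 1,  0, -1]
λ = -4: alg = 3, geom = 2

Step 1 — factor the characteristic polynomial to read off the algebraic multiplicities:
  χ_A(x) = (x + 4)^3

Step 2 — compute geometric multiplicities via the rank-nullity identity g(λ) = n − rank(A − λI):
  rank(A − (-4)·I) = 1, so dim ker(A − (-4)·I) = n − 1 = 2

Summary:
  λ = -4: algebraic multiplicity = 3, geometric multiplicity = 2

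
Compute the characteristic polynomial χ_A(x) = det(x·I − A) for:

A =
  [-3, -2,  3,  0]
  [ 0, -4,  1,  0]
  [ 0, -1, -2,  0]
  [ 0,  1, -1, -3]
x^4 + 12*x^3 + 54*x^2 + 108*x + 81

Expanding det(x·I − A) (e.g. by cofactor expansion or by noting that A is similar to its Jordan form J, which has the same characteristic polynomial as A) gives
  χ_A(x) = x^4 + 12*x^3 + 54*x^2 + 108*x + 81
which factors as (x + 3)^4. The eigenvalues (with algebraic multiplicities) are λ = -3 with multiplicity 4.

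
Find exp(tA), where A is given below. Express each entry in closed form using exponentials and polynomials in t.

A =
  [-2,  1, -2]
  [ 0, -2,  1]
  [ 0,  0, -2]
e^{tA} =
  [exp(-2*t), t*exp(-2*t), t^2*exp(-2*t)/2 - 2*t*exp(-2*t)]
  [0, exp(-2*t), t*exp(-2*t)]
  [0, 0, exp(-2*t)]

Strategy: write A = P · J · P⁻¹ where J is a Jordan canonical form, so e^{tA} = P · e^{tJ} · P⁻¹, and e^{tJ} can be computed block-by-block.

A has Jordan form
J =
  [-2,  1,  0]
  [ 0, -2,  1]
  [ 0,  0, -2]
(up to reordering of blocks).

Per-block formulas:
  For a 3×3 Jordan block J_3(-2): exp(t · J_3(-2)) = e^(-2t)·(I + t·N + (t^2/2)·N^2), where N is the 3×3 nilpotent shift.

After assembling e^{tJ} and conjugating by P, we get:

e^{tA} =
  [exp(-2*t), t*exp(-2*t), t^2*exp(-2*t)/2 - 2*t*exp(-2*t)]
  [0, exp(-2*t), t*exp(-2*t)]
  [0, 0, exp(-2*t)]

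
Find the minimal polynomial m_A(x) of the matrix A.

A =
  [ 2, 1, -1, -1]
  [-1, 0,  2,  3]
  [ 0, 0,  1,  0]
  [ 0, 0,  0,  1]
x^3 - 3*x^2 + 3*x - 1

The characteristic polynomial is χ_A(x) = (x - 1)^4, so the eigenvalues are known. The minimal polynomial is
  m_A(x) = Π_λ (x − λ)^{k_λ}
where k_λ is the size of the *largest* Jordan block for λ (equivalently, the smallest k with (A − λI)^k v = 0 for every generalised eigenvector v of λ).

  λ = 1: largest Jordan block has size 3, contributing (x − 1)^3

So m_A(x) = (x - 1)^3 = x^3 - 3*x^2 + 3*x - 1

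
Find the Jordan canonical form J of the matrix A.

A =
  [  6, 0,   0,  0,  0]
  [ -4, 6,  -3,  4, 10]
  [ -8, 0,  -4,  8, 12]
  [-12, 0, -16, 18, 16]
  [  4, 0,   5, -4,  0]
J_1(2) ⊕ J_2(6) ⊕ J_1(6) ⊕ J_1(6)

The characteristic polynomial is
  det(x·I − A) = x^5 - 26*x^4 + 264*x^3 - 1296*x^2 + 3024*x - 2592 = (x - 6)^4*(x - 2)

Eigenvalues and multiplicities (the geometric multiplicity of λ is n − rank(A − λI), which equals the number of Jordan blocks for λ):
  λ = 2: algebraic multiplicity = 1, geometric multiplicity = 1
  λ = 6: algebraic multiplicity = 4, geometric multiplicity = 3

Determining the block sizes for each eigenvalue:
  λ = 2: one block (gm = 1), so the single block has size am = 1 → block sizes [1]
  λ = 6: 3 blocks summing to 4 forces exactly one block of size 2 and the rest size 1 → block sizes [2, 1, 1]

Assembling the blocks gives a Jordan form
J =
  [2, 0, 0, 0, 0]
  [0, 6, 1, 0, 0]
  [0, 0, 6, 0, 0]
  [0, 0, 0, 6, 0]
  [0, 0, 0, 0, 6]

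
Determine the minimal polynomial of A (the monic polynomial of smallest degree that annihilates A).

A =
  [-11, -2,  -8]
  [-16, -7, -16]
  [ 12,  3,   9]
x^2 + 6*x + 9

The characteristic polynomial is χ_A(x) = (x + 3)^3, so the eigenvalues are known. The minimal polynomial is
  m_A(x) = Π_λ (x − λ)^{k_λ}
where k_λ is the size of the *largest* Jordan block for λ (equivalently, the smallest k with (A − λI)^k v = 0 for every generalised eigenvector v of λ).

  λ = -3: largest Jordan block has size 2, contributing (x + 3)^2

So m_A(x) = (x + 3)^2 = x^2 + 6*x + 9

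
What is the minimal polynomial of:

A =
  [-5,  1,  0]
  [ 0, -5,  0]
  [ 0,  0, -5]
x^2 + 10*x + 25

The characteristic polynomial is χ_A(x) = (x + 5)^3, so the eigenvalues are known. The minimal polynomial is
  m_A(x) = Π_λ (x − λ)^{k_λ}
where k_λ is the size of the *largest* Jordan block for λ (equivalently, the smallest k with (A − λI)^k v = 0 for every generalised eigenvector v of λ).

  λ = -5: largest Jordan block has size 2, contributing (x + 5)^2

So m_A(x) = (x + 5)^2 = x^2 + 10*x + 25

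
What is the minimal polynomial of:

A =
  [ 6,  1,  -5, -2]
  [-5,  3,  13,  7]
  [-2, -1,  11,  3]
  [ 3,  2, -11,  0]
x^2 - 10*x + 25

The characteristic polynomial is χ_A(x) = (x - 5)^4, so the eigenvalues are known. The minimal polynomial is
  m_A(x) = Π_λ (x − λ)^{k_λ}
where k_λ is the size of the *largest* Jordan block for λ (equivalently, the smallest k with (A − λI)^k v = 0 for every generalised eigenvector v of λ).

  λ = 5: largest Jordan block has size 2, contributing (x − 5)^2

So m_A(x) = (x - 5)^2 = x^2 - 10*x + 25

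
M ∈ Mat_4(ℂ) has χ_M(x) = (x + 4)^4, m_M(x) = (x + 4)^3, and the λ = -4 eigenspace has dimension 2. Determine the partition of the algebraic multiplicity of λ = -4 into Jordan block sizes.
Block sizes for λ = -4: [3, 1]

Step 1 — from the characteristic polynomial, algebraic multiplicity of λ = -4 is 4. From dim ker(M − (-4)·I) = 2, there are exactly 2 Jordan blocks for λ = -4.
Step 2 — from the minimal polynomial, the factor (x + 4)^3 tells us the largest block for λ = -4 has size 3.
Step 3 — with total size 4, 2 blocks, and largest block 3, the block sizes (in nonincreasing order) are [3, 1].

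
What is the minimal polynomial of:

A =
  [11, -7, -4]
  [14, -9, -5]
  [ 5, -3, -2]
x^3

The characteristic polynomial is χ_A(x) = x^3, so the eigenvalues are known. The minimal polynomial is
  m_A(x) = Π_λ (x − λ)^{k_λ}
where k_λ is the size of the *largest* Jordan block for λ (equivalently, the smallest k with (A − λI)^k v = 0 for every generalised eigenvector v of λ).

  λ = 0: largest Jordan block has size 3, contributing (x − 0)^3

So m_A(x) = x^3 = x^3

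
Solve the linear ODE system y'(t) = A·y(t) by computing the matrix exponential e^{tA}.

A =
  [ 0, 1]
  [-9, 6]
e^{tA} =
  [-3*t*exp(3*t) + exp(3*t), t*exp(3*t)]
  [-9*t*exp(3*t), 3*t*exp(3*t) + exp(3*t)]

Strategy: write A = P · J · P⁻¹ where J is a Jordan canonical form, so e^{tA} = P · e^{tJ} · P⁻¹, and e^{tJ} can be computed block-by-block.

A has Jordan form
J =
  [3, 1]
  [0, 3]
(up to reordering of blocks).

Per-block formulas:
  For a 2×2 Jordan block J_2(3): exp(t · J_2(3)) = e^(3t)·(I + t·N), where N is the 2×2 nilpotent shift.

After assembling e^{tJ} and conjugating by P, we get:

e^{tA} =
  [-3*t*exp(3*t) + exp(3*t), t*exp(3*t)]
  [-9*t*exp(3*t), 3*t*exp(3*t) + exp(3*t)]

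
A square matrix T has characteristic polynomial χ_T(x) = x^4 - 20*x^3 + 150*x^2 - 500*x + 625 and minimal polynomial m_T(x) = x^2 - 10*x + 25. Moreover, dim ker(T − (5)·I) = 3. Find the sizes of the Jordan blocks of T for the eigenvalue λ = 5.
Block sizes for λ = 5: [2, 1, 1]

Step 1 — from the characteristic polynomial, algebraic multiplicity of λ = 5 is 4. From dim ker(T − (5)·I) = 3, there are exactly 3 Jordan blocks for λ = 5.
Step 2 — from the minimal polynomial, the factor (x − 5)^2 tells us the largest block for λ = 5 has size 2.
Step 3 — with total size 4, 3 blocks, and largest block 2, the block sizes (in nonincreasing order) are [2, 1, 1].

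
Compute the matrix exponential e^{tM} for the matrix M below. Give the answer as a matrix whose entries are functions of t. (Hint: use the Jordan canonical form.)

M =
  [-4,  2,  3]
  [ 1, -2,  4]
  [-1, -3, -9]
e^{tM} =
  [t*exp(-5*t) + exp(-5*t), -t^2*exp(-5*t)/2 + 2*t*exp(-5*t), -t^2*exp(-5*t)/2 + 3*t*exp(-5*t)]
  [t*exp(-5*t), -t^2*exp(-5*t)/2 + 3*t*exp(-5*t) + exp(-5*t), -t^2*exp(-5*t)/2 + 4*t*exp(-5*t)]
  [-t*exp(-5*t), t^2*exp(-5*t)/2 - 3*t*exp(-5*t), t^2*exp(-5*t)/2 - 4*t*exp(-5*t) + exp(-5*t)]

Strategy: write M = P · J · P⁻¹ where J is a Jordan canonical form, so e^{tM} = P · e^{tJ} · P⁻¹, and e^{tJ} can be computed block-by-block.

M has Jordan form
J =
  [-5,  1,  0]
  [ 0, -5,  1]
  [ 0,  0, -5]
(up to reordering of blocks).

Per-block formulas:
  For a 3×3 Jordan block J_3(-5): exp(t · J_3(-5)) = e^(-5t)·(I + t·N + (t^2/2)·N^2), where N is the 3×3 nilpotent shift.

After assembling e^{tJ} and conjugating by P, we get:

e^{tM} =
  [t*exp(-5*t) + exp(-5*t), -t^2*exp(-5*t)/2 + 2*t*exp(-5*t), -t^2*exp(-5*t)/2 + 3*t*exp(-5*t)]
  [t*exp(-5*t), -t^2*exp(-5*t)/2 + 3*t*exp(-5*t) + exp(-5*t), -t^2*exp(-5*t)/2 + 4*t*exp(-5*t)]
  [-t*exp(-5*t), t^2*exp(-5*t)/2 - 3*t*exp(-5*t), t^2*exp(-5*t)/2 - 4*t*exp(-5*t) + exp(-5*t)]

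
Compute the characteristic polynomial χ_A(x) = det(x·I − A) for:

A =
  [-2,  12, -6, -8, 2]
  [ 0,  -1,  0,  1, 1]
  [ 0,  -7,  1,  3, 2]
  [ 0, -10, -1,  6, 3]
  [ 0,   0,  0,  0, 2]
x^5 - 6*x^4 + 8*x^3 + 16*x^2 - 48*x + 32

Expanding det(x·I − A) (e.g. by cofactor expansion or by noting that A is similar to its Jordan form J, which has the same characteristic polynomial as A) gives
  χ_A(x) = x^5 - 6*x^4 + 8*x^3 + 16*x^2 - 48*x + 32
which factors as (x - 2)^4*(x + 2). The eigenvalues (with algebraic multiplicities) are λ = -2 with multiplicity 1, λ = 2 with multiplicity 4.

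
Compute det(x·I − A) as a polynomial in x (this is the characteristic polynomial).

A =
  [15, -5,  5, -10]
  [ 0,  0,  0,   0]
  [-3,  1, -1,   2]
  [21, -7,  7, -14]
x^4

Expanding det(x·I − A) (e.g. by cofactor expansion or by noting that A is similar to its Jordan form J, which has the same characteristic polynomial as A) gives
  χ_A(x) = x^4
which factors as x^4. The eigenvalues (with algebraic multiplicities) are λ = 0 with multiplicity 4.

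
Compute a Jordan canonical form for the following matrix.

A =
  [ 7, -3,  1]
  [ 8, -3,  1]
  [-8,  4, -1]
J_3(1)

The characteristic polynomial is
  det(x·I − A) = x^3 - 3*x^2 + 3*x - 1 = (x - 1)^3

Eigenvalues and multiplicities (the geometric multiplicity of λ is n − rank(A − λI), which equals the number of Jordan blocks for λ):
  λ = 1: algebraic multiplicity = 3, geometric multiplicity = 1

Determining the block sizes for each eigenvalue:
  λ = 1: one block (gm = 1), so the single block has size am = 3 → block sizes [3]

Assembling the blocks gives a Jordan form
J =
  [1, 1, 0]
  [0, 1, 1]
  [0, 0, 1]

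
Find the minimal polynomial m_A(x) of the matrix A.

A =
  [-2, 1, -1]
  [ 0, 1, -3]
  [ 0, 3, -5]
x^2 + 4*x + 4

The characteristic polynomial is χ_A(x) = (x + 2)^3, so the eigenvalues are known. The minimal polynomial is
  m_A(x) = Π_λ (x − λ)^{k_λ}
where k_λ is the size of the *largest* Jordan block for λ (equivalently, the smallest k with (A − λI)^k v = 0 for every generalised eigenvector v of λ).

  λ = -2: largest Jordan block has size 2, contributing (x + 2)^2

So m_A(x) = (x + 2)^2 = x^2 + 4*x + 4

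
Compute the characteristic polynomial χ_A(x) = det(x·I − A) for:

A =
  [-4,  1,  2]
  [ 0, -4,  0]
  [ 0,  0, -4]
x^3 + 12*x^2 + 48*x + 64

Expanding det(x·I − A) (e.g. by cofactor expansion or by noting that A is similar to its Jordan form J, which has the same characteristic polynomial as A) gives
  χ_A(x) = x^3 + 12*x^2 + 48*x + 64
which factors as (x + 4)^3. The eigenvalues (with algebraic multiplicities) are λ = -4 with multiplicity 3.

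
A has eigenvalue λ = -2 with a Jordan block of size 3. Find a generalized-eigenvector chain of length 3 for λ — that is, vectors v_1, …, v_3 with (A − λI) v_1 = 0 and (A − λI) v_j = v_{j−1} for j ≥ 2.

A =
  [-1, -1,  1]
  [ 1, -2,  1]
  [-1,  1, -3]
A Jordan chain for λ = -2 of length 3:
v_1 = (-1, 0, 1)ᵀ
v_2 = (1, 1, -1)ᵀ
v_3 = (1, 0, 0)ᵀ

Let N = A − (-2)·I. We want v_3 with N^3 v_3 = 0 but N^2 v_3 ≠ 0; then v_{j-1} := N · v_j for j = 3, …, 2.

Pick v_3 = (1, 0, 0)ᵀ.
Then v_2 = N · v_3 = (1, 1, -1)ᵀ.
Then v_1 = N · v_2 = (-1, 0, 1)ᵀ.

Sanity check: (A − (-2)·I) v_1 = (0, 0, 0)ᵀ = 0. ✓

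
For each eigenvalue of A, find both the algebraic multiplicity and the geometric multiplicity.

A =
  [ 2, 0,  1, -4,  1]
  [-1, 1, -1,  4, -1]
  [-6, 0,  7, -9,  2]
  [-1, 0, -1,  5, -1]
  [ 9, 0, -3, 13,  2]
λ = 1: alg = 2, geom = 2; λ = 5: alg = 3, geom = 1

Step 1 — factor the characteristic polynomial to read off the algebraic multiplicities:
  χ_A(x) = (x - 5)^3*(x - 1)^2

Step 2 — compute geometric multiplicities via the rank-nullity identity g(λ) = n − rank(A − λI):
  rank(A − (1)·I) = 3, so dim ker(A − (1)·I) = n − 3 = 2
  rank(A − (5)·I) = 4, so dim ker(A − (5)·I) = n − 4 = 1

Summary:
  λ = 1: algebraic multiplicity = 2, geometric multiplicity = 2
  λ = 5: algebraic multiplicity = 3, geometric multiplicity = 1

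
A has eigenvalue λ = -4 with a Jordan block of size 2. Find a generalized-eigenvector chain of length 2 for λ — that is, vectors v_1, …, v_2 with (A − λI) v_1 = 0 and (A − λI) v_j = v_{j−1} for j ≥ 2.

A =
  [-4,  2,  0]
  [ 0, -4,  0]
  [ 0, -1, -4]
A Jordan chain for λ = -4 of length 2:
v_1 = (2, 0, -1)ᵀ
v_2 = (0, 1, 0)ᵀ

Let N = A − (-4)·I. We want v_2 with N^2 v_2 = 0 but N^1 v_2 ≠ 0; then v_{j-1} := N · v_j for j = 2, …, 2.

Pick v_2 = (0, 1, 0)ᵀ.
Then v_1 = N · v_2 = (2, 0, -1)ᵀ.

Sanity check: (A − (-4)·I) v_1 = (0, 0, 0)ᵀ = 0. ✓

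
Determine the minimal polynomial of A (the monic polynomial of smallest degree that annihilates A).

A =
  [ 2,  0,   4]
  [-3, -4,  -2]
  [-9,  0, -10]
x^2 + 8*x + 16

The characteristic polynomial is χ_A(x) = (x + 4)^3, so the eigenvalues are known. The minimal polynomial is
  m_A(x) = Π_λ (x − λ)^{k_λ}
where k_λ is the size of the *largest* Jordan block for λ (equivalently, the smallest k with (A − λI)^k v = 0 for every generalised eigenvector v of λ).

  λ = -4: largest Jordan block has size 2, contributing (x + 4)^2

So m_A(x) = (x + 4)^2 = x^2 + 8*x + 16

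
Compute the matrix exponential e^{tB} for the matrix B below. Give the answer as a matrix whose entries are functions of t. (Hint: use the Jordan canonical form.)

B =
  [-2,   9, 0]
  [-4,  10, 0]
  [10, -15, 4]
e^{tB} =
  [-6*t*exp(4*t) + exp(4*t), 9*t*exp(4*t), 0]
  [-4*t*exp(4*t), 6*t*exp(4*t) + exp(4*t), 0]
  [10*t*exp(4*t), -15*t*exp(4*t), exp(4*t)]

Strategy: write B = P · J · P⁻¹ where J is a Jordan canonical form, so e^{tB} = P · e^{tJ} · P⁻¹, and e^{tJ} can be computed block-by-block.

B has Jordan form
J =
  [4, 1, 0]
  [0, 4, 0]
  [0, 0, 4]
(up to reordering of blocks).

Per-block formulas:
  For a 2×2 Jordan block J_2(4): exp(t · J_2(4)) = e^(4t)·(I + t·N), where N is the 2×2 nilpotent shift.
  For a 1×1 block at λ = 4: exp(t · [4]) = [e^(4t)].

After assembling e^{tJ} and conjugating by P, we get:

e^{tB} =
  [-6*t*exp(4*t) + exp(4*t), 9*t*exp(4*t), 0]
  [-4*t*exp(4*t), 6*t*exp(4*t) + exp(4*t), 0]
  [10*t*exp(4*t), -15*t*exp(4*t), exp(4*t)]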